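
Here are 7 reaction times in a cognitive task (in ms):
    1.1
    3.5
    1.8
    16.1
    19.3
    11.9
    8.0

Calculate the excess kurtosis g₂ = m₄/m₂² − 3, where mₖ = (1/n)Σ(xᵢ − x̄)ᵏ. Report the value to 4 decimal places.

x̄ = 8.8143
Σ(xᵢ − x̄)² = 310.1686 ⇒ m₂ = 44.30980
Σ(xᵢ − x̄)⁴ = 21757.5225 ⇒ m₄ = 3108.21750
m₂² = 1963.35801
g₂ = m₄/m₂² − 3 = 1.58311 − 3 ≈ -1.4169

-1.4169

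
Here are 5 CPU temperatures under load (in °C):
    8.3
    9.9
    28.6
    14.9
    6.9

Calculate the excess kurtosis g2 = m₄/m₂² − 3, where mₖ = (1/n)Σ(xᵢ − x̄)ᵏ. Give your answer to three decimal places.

-0.337

x̄ = 13.7200
Σ(xᵢ − x̄)² = 313.2880 ⇒ m₂ = 62.65760
Σ(xᵢ − x̄)⁴ = 52265.5897 ⇒ m₄ = 10453.11793
m₂² = 3925.97484
g2 = m₄/m₂² − 3 = 2.66255 − 3 ≈ -0.337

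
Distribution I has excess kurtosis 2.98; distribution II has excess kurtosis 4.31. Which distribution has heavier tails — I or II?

II

Higher excess kurtosis ⇒ heavier tails relative to the normal distribution.
2.98 vs 4.31: the larger is 4.31, so II has heavier tails.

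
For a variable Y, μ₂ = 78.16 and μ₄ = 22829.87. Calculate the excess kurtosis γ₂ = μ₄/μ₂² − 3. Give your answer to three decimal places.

0.737

μ₂² = 78.16² = 6108.98560
μ₄/μ₂² = 22829.87 / 6108.98560 = 3.73710
γ₂ = 3.73710 − 3 ≈ 0.737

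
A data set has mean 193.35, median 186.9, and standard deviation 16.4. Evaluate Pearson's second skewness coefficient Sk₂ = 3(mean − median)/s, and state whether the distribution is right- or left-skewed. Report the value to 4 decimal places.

1.1799, right-skewed

Sk₂ = 3(193.35 − 186.9) / 16.4 = 3 × 6.4500 / 16.4
    = 19.3500 / 16.4 ≈ 1.1799
Sk₂ > 0 ⇒ mean > median ⇒ right-skewed (positive skew).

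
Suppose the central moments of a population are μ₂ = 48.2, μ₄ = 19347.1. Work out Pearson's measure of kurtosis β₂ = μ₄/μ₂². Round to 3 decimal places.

8.328

μ₂² = 48.2² = 2323.24000
μ₄/μ₂² = 19347.1 / 2323.24000 = 8.32764
β₂ ≈ 8.328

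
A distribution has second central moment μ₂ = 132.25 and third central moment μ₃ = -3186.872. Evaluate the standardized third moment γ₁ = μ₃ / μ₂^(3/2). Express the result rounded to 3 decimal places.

-2.095

σ = √μ₂ = √132.25 = 11.50000
σ³ = μ₂^(3/2) = 1520.87500
γ₁ = μ₃/σ³ = -3186.872 / 1520.87500 ≈ -2.095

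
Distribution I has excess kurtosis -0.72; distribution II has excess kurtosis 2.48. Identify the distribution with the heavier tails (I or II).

II

Higher excess kurtosis ⇒ heavier tails relative to the normal distribution.
-0.72 vs 2.48: the larger is 2.48, so II has heavier tails. (II is leptokurtic — heavier-than-normal tails; the other is platykurtic.)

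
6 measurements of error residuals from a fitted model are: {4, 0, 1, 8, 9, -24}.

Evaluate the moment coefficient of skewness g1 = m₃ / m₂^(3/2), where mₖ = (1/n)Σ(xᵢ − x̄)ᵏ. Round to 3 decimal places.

x̄ = (4 + 0 + 1 + 8 + 9 - 24) / 6 = -0.3333
deviations (xᵢ − x̄): 4.3333, 0.3333, 1.3333, 8.3333, 9.3333, -23.6667
Σ(xᵢ − x̄)² = 737.3333 ⇒ m₂ = 737.3333/6 = 122.88889
Σ(xᵢ − x̄)³ = -11780.4444 ⇒ m₃ = -11780.4444/6 = -1963.40741
m₂^(3/2) = 122.88889^(1.5) = 1362.28799
g1 = m₃ / m₂^(3/2) = -1963.40741 / 1362.28799 ≈ -1.441

-1.441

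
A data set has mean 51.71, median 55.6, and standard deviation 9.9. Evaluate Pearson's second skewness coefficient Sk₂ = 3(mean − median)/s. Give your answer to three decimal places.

Sk₂ = 3(51.71 − 55.6) / 9.9 = 3 × -3.8900 / 9.9
    = -11.6700 / 9.9 ≈ -1.179

-1.179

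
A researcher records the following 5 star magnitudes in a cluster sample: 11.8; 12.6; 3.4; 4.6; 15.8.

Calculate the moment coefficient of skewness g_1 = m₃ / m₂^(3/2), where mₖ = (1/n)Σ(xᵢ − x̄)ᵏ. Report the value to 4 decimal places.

-0.1819

x̄ = (11.8 + 12.6 + 3.4 + 4.6 + 15.8) / 5 = 9.6400
deviations (xᵢ − x̄): 2.1600, 2.9600, -6.2400, -5.0400, 6.1600
Σ(xᵢ − x̄)² = 115.7120 ⇒ m₂ = 115.7120/5 = 23.14240
Σ(xᵢ − x̄)³ = -101.2378 ⇒ m₃ = -101.2378/5 = -20.24755
m₂^(3/2) = 23.14240^(1.5) = 111.33010
g_1 = m₃ / m₂^(3/2) = -20.24755 / 111.33010 ≈ -0.1819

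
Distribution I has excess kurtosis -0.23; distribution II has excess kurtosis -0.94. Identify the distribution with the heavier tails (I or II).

I

Higher excess kurtosis ⇒ heavier tails relative to the normal distribution.
-0.23 vs -0.94: the larger is -0.23, so I has heavier tails.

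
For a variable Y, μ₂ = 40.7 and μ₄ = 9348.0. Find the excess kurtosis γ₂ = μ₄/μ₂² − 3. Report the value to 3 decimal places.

2.643

μ₂² = 40.7² = 1656.49000
μ₄/μ₂² = 9348.0 / 1656.49000 = 5.64326
γ₂ = 5.64326 − 3 ≈ 2.643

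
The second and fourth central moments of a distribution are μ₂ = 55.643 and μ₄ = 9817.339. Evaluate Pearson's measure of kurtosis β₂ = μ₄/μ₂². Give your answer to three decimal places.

μ₂² = 55.643² = 3096.14345
μ₄/μ₂² = 9817.339 / 3096.14345 = 3.17083
β₂ ≈ 3.171

3.171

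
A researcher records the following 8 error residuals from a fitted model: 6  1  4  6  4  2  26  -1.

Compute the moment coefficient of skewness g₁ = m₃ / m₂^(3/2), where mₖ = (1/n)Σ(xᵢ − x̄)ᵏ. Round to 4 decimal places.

1.8966

x̄ = (6 + 1 + 4 + 6 + 4 + 2 + 26 - 1) / 8 = 6.0000
deviations (xᵢ − x̄): 0.0000, -5.0000, -2.0000, 0.0000, -2.0000, -4.0000, 20.0000, -7.0000
Σ(xᵢ − x̄)² = 498.0000 ⇒ m₂ = 498.0000/8 = 62.25000
Σ(xᵢ − x̄)³ = 7452.0000 ⇒ m₃ = 7452.0000/8 = 931.50000
m₂^(3/2) = 62.25000^(1.5) = 491.14422
g₁ = m₃ / m₂^(3/2) = 931.50000 / 491.14422 ≈ 1.8966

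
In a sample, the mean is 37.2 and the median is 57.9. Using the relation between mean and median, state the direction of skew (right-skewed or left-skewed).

mean − median = 37.2 − 57.9 = -20.7
mean < median ⇒ the longer tail is on the left ⇒ left-skewed (negatively skewed).

left-skewed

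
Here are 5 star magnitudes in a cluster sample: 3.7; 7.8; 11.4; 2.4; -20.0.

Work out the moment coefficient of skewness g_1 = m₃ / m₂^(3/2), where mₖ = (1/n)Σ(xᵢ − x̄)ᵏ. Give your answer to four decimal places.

-1.1894

x̄ = (3.7 + 7.8 + 11.4 + 2.4 - 20.0) / 5 = 1.0600
deviations (xᵢ − x̄): 2.6400, 6.7400, 10.3400, 1.3400, -21.0600
Σ(xᵢ − x̄)² = 604.6320 ⇒ m₂ = 604.6320/5 = 120.92640
Σ(xᵢ − x̄)³ = -7908.1118 ⇒ m₃ = -7908.1118/5 = -1581.62237
m₂^(3/2) = 120.92640^(1.5) = 1329.78578
g_1 = m₃ / m₂^(3/2) = -1581.62237 / 1329.78578 ≈ -1.1894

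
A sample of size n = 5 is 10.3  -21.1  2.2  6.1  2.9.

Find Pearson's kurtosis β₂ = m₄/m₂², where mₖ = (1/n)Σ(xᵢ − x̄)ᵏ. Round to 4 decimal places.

2.9488

x̄ = 0.0800
Σ(xᵢ − x̄)² = 601.7280 ⇒ m₂ = 120.34560
Σ(xᵢ − x̄)⁴ = 213541.4165 ⇒ m₄ = 42708.28330
m₂² = 14483.06344
β₂ = m₄/m₂² = 42708.28330 / 14483.06344 ≈ 2.9488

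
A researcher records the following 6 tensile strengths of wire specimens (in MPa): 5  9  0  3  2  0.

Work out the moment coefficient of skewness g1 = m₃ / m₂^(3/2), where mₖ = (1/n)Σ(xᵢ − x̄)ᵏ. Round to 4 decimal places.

0.7575

x̄ = (5 + 9 + 0 + 3 + 2 + 0) / 6 = 3.1667
deviations (xᵢ − x̄): 1.8333, 5.8333, -3.1667, -0.1667, -1.1667, -3.1667
Σ(xᵢ − x̄)² = 58.8333 ⇒ m₂ = 58.8333/6 = 9.80556
Σ(xᵢ − x̄)³ = 139.5556 ⇒ m₃ = 139.5556/6 = 23.25926
m₂^(3/2) = 9.80556^(1.5) = 30.70494
g1 = m₃ / m₂^(3/2) = 23.25926 / 30.70494 ≈ 0.7575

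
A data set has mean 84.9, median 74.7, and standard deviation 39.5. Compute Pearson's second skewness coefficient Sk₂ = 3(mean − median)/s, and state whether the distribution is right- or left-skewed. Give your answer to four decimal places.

0.7747, right-skewed

Sk₂ = 3(84.9 − 74.7) / 39.5 = 3 × 10.2000 / 39.5
    = 30.6000 / 39.5 ≈ 0.7747
Sk₂ > 0 ⇒ mean > median ⇒ right-skewed (positive skew).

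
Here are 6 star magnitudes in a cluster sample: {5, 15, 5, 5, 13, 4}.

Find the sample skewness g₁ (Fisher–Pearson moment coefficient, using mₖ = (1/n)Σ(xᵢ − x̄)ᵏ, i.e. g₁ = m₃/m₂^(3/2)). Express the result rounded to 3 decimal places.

x̄ = (5 + 15 + 5 + 5 + 13 + 4) / 6 = 7.8333
deviations (xᵢ − x̄): -2.8333, 7.1667, -2.8333, -2.8333, 5.1667, -3.8333
Σ(xᵢ − x̄)² = 116.8333 ⇒ m₂ = 116.8333/6 = 19.47222
Σ(xᵢ − x̄)³ = 381.4444 ⇒ m₃ = 381.4444/6 = 63.57407
m₂^(3/2) = 19.47222^(1.5) = 85.92574
g₁ = m₃ / m₂^(3/2) = 63.57407 / 85.92574 ≈ 0.740

0.740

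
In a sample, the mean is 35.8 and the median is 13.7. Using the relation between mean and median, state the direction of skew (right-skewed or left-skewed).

right-skewed

mean − median = 35.8 − 13.7 = 22.1
mean > median ⇒ the longer tail is on the right ⇒ right-skewed (positively skewed).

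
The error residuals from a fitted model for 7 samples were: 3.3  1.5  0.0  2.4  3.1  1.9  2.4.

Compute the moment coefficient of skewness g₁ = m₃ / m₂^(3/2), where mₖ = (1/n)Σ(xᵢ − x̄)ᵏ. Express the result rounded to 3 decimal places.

x̄ = (3.3 + 1.5 + 0.0 + 2.4 + 3.1 + 1.9 + 2.4) / 7 = 2.0857
deviations (xᵢ − x̄): 1.2143, -0.5857, -2.0857, 0.3143, 1.0143, -0.1857, 0.3143
Σ(xᵢ − x̄)² = 7.4286 ⇒ m₂ = 7.4286/7 = 1.06122
Σ(xᵢ − x̄)³ = -6.3846 ⇒ m₃ = -6.3846/7 = -0.91209
m₂^(3/2) = 1.06122^(1.5) = 1.09323
g₁ = m₃ / m₂^(3/2) = -0.91209 / 1.09323 ≈ -0.834

-0.834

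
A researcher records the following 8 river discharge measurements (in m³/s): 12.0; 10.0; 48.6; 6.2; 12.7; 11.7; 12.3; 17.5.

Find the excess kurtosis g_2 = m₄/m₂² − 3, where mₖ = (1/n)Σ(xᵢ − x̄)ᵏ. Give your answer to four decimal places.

2.5469

x̄ = 16.3750
Σ(xᵢ − x̄)² = 1254.9950 ⇒ m₂ = 156.87438
Σ(xᵢ − x̄)⁴ = 1092053.7336 ⇒ m₄ = 136506.71671
m₂² = 24609.56953
g_2 = m₄/m₂² − 3 = 5.54690 − 3 ≈ 2.5469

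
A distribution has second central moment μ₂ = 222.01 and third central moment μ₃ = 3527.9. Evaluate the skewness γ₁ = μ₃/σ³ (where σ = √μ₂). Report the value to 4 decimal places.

σ = √μ₂ = √222.01 = 14.90000
σ³ = μ₂^(3/2) = 3307.94900
γ₁ = μ₃/σ³ = 3527.9 / 3307.94900 ≈ 1.0665

1.0665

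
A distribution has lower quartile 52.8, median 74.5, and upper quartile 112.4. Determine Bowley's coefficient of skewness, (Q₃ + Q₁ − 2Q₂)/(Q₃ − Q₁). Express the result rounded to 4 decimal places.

numerator: Q₃ + Q₁ − 2Q₂ = 112.4 + 52.8 − 2×74.5 = 16.2000
denominator: Q₃ − Q₁ = 112.4 − 52.8 = 59.6000
Bowley skewness = 16.2000 / 59.6000 ≈ 0.2718

0.2718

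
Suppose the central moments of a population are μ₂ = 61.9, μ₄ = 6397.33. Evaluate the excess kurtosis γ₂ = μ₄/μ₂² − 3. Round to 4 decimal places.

-1.3304

μ₂² = 61.9² = 3831.61000
μ₄/μ₂² = 6397.33 / 3831.61000 = 1.66962
γ₂ = 1.66962 − 3 ≈ -1.3304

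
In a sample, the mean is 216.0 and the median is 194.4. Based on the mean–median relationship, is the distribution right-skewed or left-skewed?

mean − median = 216.0 − 194.4 = 21.6
mean > median ⇒ the longer tail is on the right ⇒ right-skewed (positively skewed).

right-skewed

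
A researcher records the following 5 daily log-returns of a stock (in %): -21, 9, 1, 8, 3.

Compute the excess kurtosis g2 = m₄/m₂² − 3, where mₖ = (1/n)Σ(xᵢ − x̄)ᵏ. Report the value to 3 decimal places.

x̄ = 0.0000
Σ(xᵢ − x̄)² = 596.0000 ⇒ m₂ = 119.20000
Σ(xᵢ − x̄)⁴ = 205220.0000 ⇒ m₄ = 41044.00000
m₂² = 14208.64000
g2 = m₄/m₂² − 3 = 2.88866 − 3 ≈ -0.111

-0.111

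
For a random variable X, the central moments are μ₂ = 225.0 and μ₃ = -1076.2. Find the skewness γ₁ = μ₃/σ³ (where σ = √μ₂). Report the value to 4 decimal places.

σ = √μ₂ = √225.0 = 15.00000
σ³ = μ₂^(3/2) = 3375.00000
γ₁ = μ₃/σ³ = -1076.2 / 3375.00000 ≈ -0.3189

-0.3189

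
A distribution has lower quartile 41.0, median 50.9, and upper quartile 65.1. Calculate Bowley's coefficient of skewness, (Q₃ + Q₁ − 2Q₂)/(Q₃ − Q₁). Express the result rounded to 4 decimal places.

numerator: Q₃ + Q₁ − 2Q₂ = 65.1 + 41.0 − 2×50.9 = 4.3000
denominator: Q₃ − Q₁ = 65.1 − 41.0 = 24.1000
Bowley skewness = 4.3000 / 24.1000 ≈ 0.1784

0.1784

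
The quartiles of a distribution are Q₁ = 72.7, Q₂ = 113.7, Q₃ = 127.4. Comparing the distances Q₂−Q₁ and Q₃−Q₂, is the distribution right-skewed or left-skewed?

left-skewed

Q₂ − Q₁ = 41.0;  Q₃ − Q₂ = 13.7
Q₂ − Q₁ > Q₃ − Q₂ ⇒ the lower half is more spread out ⇒ left-skewed.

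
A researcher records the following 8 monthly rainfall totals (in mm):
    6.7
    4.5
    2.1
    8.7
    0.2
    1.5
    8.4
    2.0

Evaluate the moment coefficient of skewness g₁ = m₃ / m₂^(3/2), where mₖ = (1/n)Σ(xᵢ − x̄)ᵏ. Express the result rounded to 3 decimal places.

x̄ = (6.7 + 4.5 + 2.1 + 8.7 + 0.2 + 1.5 + 8.4 + 2.0) / 8 = 4.2625
deviations (xᵢ − x̄): 2.4375, 0.2375, -2.1625, 4.4375, -4.0625, -2.7625, 4.1375, -2.2625
Σ(xᵢ − x̄)² = 76.7388 ⇒ m₂ = 76.7388/8 = 9.59234
Σ(xᵢ − x̄)³ = 62.8825 ⇒ m₃ = 62.8825/8 = 7.86032
m₂^(3/2) = 9.59234^(1.5) = 29.70894
g₁ = m₃ / m₂^(3/2) = 7.86032 / 29.70894 ≈ 0.265

0.265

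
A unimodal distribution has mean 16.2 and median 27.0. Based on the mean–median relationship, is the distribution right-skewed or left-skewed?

mean − median = 16.2 − 27.0 = -10.8
mean < median ⇒ the longer tail is on the left ⇒ left-skewed (negatively skewed).

left-skewed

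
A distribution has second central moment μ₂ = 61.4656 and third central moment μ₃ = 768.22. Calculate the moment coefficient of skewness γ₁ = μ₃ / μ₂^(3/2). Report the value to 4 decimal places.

σ = √μ₂ = √61.4656 = 7.84000
σ³ = μ₂^(3/2) = 481.89030
γ₁ = μ₃/σ³ = 768.22 / 481.89030 ≈ 1.5942

1.5942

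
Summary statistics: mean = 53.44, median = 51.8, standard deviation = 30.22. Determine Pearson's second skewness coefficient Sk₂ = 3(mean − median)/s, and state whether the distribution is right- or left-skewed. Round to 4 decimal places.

0.1628, right-skewed

Sk₂ = 3(53.44 − 51.8) / 30.22 = 3 × 1.6400 / 30.22
    = 4.9200 / 30.22 ≈ 0.1628
Sk₂ > 0 ⇒ mean > median ⇒ right-skewed (positive skew).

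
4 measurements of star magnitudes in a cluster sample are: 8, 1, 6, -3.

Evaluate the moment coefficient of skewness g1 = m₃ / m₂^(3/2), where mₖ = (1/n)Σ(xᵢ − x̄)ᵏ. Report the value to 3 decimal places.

x̄ = (8 + 1 + 6 - 3) / 4 = 3.0000
deviations (xᵢ − x̄): 5.0000, -2.0000, 3.0000, -6.0000
Σ(xᵢ − x̄)² = 74.0000 ⇒ m₂ = 74.0000/4 = 18.50000
Σ(xᵢ − x̄)³ = -72.0000 ⇒ m₃ = -72.0000/4 = -18.00000
m₂^(3/2) = 18.50000^(1.5) = 79.57151
g1 = m₃ / m₂^(3/2) = -18.00000 / 79.57151 ≈ -0.226

-0.226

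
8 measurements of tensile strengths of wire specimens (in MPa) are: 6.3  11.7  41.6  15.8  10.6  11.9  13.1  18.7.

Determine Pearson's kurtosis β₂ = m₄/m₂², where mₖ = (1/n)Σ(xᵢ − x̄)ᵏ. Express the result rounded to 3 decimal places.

x̄ = 16.2125
Σ(xᵢ − x̄)² = 829.2888 ⇒ m₂ = 103.66109
Σ(xᵢ − x̄)⁴ = 426952.1812 ⇒ m₄ = 53369.02265
m₂² = 10745.62236
β₂ = m₄/m₂² = 53369.02265 / 10745.62236 ≈ 4.967

4.967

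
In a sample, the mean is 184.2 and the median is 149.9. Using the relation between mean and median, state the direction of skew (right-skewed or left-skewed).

mean − median = 184.2 − 149.9 = 34.3
mean > median ⇒ the longer tail is on the right ⇒ right-skewed (positively skewed).

right-skewed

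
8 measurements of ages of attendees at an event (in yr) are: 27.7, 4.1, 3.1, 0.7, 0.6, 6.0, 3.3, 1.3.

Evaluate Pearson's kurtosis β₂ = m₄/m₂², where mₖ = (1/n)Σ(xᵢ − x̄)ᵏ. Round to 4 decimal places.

x̄ = 5.8500
Σ(xᵢ − x̄)² = 569.3600 ⇒ m₂ = 71.17000
Σ(xᵢ − x̄)⁴ = 229932.8248 ⇒ m₄ = 28741.60309
m₂² = 5065.16890
β₂ = m₄/m₂² = 28741.60309 / 5065.16890 ≈ 5.6744

5.6744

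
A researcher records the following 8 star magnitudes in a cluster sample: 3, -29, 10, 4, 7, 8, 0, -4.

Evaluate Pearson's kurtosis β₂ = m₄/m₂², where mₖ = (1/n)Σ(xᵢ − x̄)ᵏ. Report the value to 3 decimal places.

4.760

x̄ = -0.1250
Σ(xᵢ − x̄)² = 1094.8750 ⇒ m₂ = 136.85938
Σ(xᵢ − x̄)⁴ = 713220.1504 ⇒ m₄ = 89152.51880
m₂² = 18730.48853
β₂ = m₄/m₂² = 89152.51880 / 18730.48853 ≈ 4.760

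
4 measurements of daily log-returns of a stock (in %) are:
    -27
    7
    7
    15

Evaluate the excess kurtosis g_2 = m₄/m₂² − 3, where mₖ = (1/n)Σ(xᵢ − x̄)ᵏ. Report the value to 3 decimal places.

-0.756

x̄ = 0.5000
Σ(xᵢ − x̄)² = 1051.0000 ⇒ m₂ = 262.75000
Σ(xᵢ − x̄)⁴ = 619689.2500 ⇒ m₄ = 154922.31250
m₂² = 69037.56250
g_2 = m₄/m₂² − 3 = 2.24403 − 3 ≈ -0.756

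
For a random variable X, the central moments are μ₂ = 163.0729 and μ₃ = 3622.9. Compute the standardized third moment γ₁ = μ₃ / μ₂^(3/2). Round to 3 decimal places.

1.740

σ = √μ₂ = √163.0729 = 12.77000
σ³ = μ₂^(3/2) = 2082.44093
γ₁ = μ₃/σ³ = 3622.9 / 2082.44093 ≈ 1.740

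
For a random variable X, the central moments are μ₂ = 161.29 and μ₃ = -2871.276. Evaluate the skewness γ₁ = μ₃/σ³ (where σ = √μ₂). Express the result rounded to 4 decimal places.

σ = √μ₂ = √161.29 = 12.70000
σ³ = μ₂^(3/2) = 2048.38300
γ₁ = μ₃/σ³ = -2871.276 / 2048.38300 ≈ -1.4017

-1.4017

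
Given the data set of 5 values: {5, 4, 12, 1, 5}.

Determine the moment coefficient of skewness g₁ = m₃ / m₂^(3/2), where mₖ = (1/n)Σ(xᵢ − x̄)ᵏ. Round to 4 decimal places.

x̄ = (5 + 4 + 12 + 1 + 5) / 5 = 5.4000
deviations (xᵢ − x̄): -0.4000, -1.4000, 6.6000, -4.4000, -0.4000
Σ(xᵢ − x̄)² = 65.2000 ⇒ m₂ = 65.2000/5 = 13.04000
Σ(xᵢ − x̄)³ = 199.4400 ⇒ m₃ = 199.4400/5 = 39.88800
m₂^(3/2) = 13.04000^(1.5) = 47.08867
g₁ = m₃ / m₂^(3/2) = 39.88800 / 47.08867 ≈ 0.8471

0.8471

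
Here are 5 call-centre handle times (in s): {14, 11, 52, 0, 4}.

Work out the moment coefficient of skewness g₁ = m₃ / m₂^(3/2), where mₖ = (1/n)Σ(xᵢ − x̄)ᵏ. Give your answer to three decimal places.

x̄ = (14 + 11 + 52 + 0 + 4) / 5 = 16.2000
deviations (xᵢ − x̄): -2.2000, -5.2000, 35.8000, -16.2000, -12.2000
Σ(xᵢ − x̄)² = 1724.8000 ⇒ m₂ = 1724.8000/5 = 344.96000
Σ(xᵢ − x̄)³ = 39664.0800 ⇒ m₃ = 39664.0800/5 = 7932.81600
m₂^(3/2) = 344.96000^(1.5) = 6406.97617
g₁ = m₃ / m₂^(3/2) = 7932.81600 / 6406.97617 ≈ 1.238

1.238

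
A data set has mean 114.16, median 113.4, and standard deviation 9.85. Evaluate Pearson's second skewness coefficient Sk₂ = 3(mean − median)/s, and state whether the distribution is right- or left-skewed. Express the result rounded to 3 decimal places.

Sk₂ = 3(114.16 − 113.4) / 9.85 = 3 × 0.7600 / 9.85
    = 2.2800 / 9.85 ≈ 0.231
Sk₂ > 0 ⇒ mean > median ⇒ right-skewed (positive skew).

0.231, right-skewed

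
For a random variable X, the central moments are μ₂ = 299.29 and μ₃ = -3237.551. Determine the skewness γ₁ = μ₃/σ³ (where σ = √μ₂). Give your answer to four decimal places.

-0.6253

σ = √μ₂ = √299.29 = 17.30000
σ³ = μ₂^(3/2) = 5177.71700
γ₁ = μ₃/σ³ = -3237.551 / 5177.71700 ≈ -0.6253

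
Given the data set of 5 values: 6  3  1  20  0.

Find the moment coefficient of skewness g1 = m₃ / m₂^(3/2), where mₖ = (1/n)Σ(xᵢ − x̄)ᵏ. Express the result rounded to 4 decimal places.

x̄ = (6 + 3 + 1 + 20 + 0) / 5 = 6.0000
deviations (xᵢ − x̄): 0.0000, -3.0000, -5.0000, 14.0000, -6.0000
Σ(xᵢ − x̄)² = 266.0000 ⇒ m₂ = 266.0000/5 = 53.20000
Σ(xᵢ − x̄)³ = 2376.0000 ⇒ m₃ = 2376.0000/5 = 475.20000
m₂^(3/2) = 53.20000^(1.5) = 388.03192
g1 = m₃ / m₂^(3/2) = 475.20000 / 388.03192 ≈ 1.2246

1.2246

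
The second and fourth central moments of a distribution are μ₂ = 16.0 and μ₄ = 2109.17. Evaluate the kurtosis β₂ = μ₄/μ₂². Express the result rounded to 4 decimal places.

8.2389

μ₂² = 16.0² = 256.00000
μ₄/μ₂² = 2109.17 / 256.00000 = 8.23895
β₂ ≈ 8.2389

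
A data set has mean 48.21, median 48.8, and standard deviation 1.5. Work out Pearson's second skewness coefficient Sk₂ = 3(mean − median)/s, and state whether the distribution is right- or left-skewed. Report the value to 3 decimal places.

-1.180, left-skewed

Sk₂ = 3(48.21 − 48.8) / 1.5 = 3 × -0.5900 / 1.5
    = -1.7700 / 1.5 ≈ -1.180
Sk₂ < 0 ⇒ mean < median ⇒ left-skewed (negative skew).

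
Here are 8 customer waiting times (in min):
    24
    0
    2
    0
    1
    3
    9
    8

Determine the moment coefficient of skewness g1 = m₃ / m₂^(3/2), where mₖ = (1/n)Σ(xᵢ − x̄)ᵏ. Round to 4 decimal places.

1.5512

x̄ = (24 + 0 + 2 + 0 + 1 + 3 + 9 + 8) / 8 = 5.8750
deviations (xᵢ − x̄): 18.1250, -5.8750, -3.8750, -5.8750, -4.8750, -2.8750, 3.1250, 2.1250
Σ(xᵢ − x̄)² = 458.8750 ⇒ m₂ = 458.8750/8 = 57.35938
Σ(xᵢ − x̄)³ = 5391.0938 ⇒ m₃ = 5391.0938/8 = 673.88672
m₂^(3/2) = 57.35938^(1.5) = 434.41680
g1 = m₃ / m₂^(3/2) = 673.88672 / 434.41680 ≈ 1.5512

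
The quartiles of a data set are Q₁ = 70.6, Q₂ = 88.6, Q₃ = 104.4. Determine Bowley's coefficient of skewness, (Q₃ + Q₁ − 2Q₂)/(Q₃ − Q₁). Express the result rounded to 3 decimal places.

numerator: Q₃ + Q₁ − 2Q₂ = 104.4 + 70.6 − 2×88.6 = -2.2000
denominator: Q₃ − Q₁ = 104.4 − 70.6 = 33.8000
Bowley skewness = -2.2000 / 33.8000 ≈ -0.065

-0.065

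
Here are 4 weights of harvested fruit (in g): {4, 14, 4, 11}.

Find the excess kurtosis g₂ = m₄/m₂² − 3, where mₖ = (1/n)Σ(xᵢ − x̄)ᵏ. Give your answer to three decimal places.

-1.776

x̄ = 8.2500
Σ(xᵢ − x̄)² = 76.7500 ⇒ m₂ = 19.18750
Σ(xᵢ − x̄)⁴ = 1802.8281 ⇒ m₄ = 450.70703
m₂² = 368.16016
g₂ = m₄/m₂² − 3 = 1.22421 − 3 ≈ -1.776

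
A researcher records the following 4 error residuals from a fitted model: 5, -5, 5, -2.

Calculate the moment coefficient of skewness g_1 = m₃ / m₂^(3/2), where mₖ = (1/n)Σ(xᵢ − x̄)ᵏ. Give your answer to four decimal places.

-0.1707

x̄ = (5 - 5 + 5 - 2) / 4 = 0.7500
deviations (xᵢ − x̄): 4.2500, -5.7500, 4.2500, -2.7500
Σ(xᵢ − x̄)² = 76.7500 ⇒ m₂ = 76.7500/4 = 19.18750
Σ(xᵢ − x̄)³ = -57.3750 ⇒ m₃ = -57.3750/4 = -14.34375
m₂^(3/2) = 19.18750^(1.5) = 84.04804
g_1 = m₃ / m₂^(3/2) = -14.34375 / 84.04804 ≈ -0.1707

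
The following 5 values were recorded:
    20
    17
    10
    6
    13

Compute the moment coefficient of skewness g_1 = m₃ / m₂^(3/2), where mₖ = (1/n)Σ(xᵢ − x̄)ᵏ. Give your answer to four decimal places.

x̄ = (20 + 17 + 10 + 6 + 13) / 5 = 13.2000
deviations (xᵢ − x̄): 6.8000, 3.8000, -3.2000, -7.2000, -0.2000
Σ(xᵢ − x̄)² = 122.8000 ⇒ m₂ = 122.8000/5 = 24.56000
Σ(xᵢ − x̄)³ = -36.7200 ⇒ m₃ = -36.7200/5 = -7.34400
m₂^(3/2) = 24.56000^(1.5) = 121.71456
g_1 = m₃ / m₂^(3/2) = -7.34400 / 121.71456 ≈ -0.0603

-0.0603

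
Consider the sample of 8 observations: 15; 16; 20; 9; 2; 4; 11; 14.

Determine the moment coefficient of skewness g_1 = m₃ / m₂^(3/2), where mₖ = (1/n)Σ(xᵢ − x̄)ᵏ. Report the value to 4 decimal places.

-0.2852

x̄ = (15 + 16 + 20 + 9 + 2 + 4 + 11 + 14) / 8 = 11.3750
deviations (xᵢ − x̄): 3.6250, 4.6250, 8.6250, -2.3750, -9.3750, -7.3750, -0.3750, 2.6250
Σ(xᵢ − x̄)² = 263.8750 ⇒ m₂ = 263.8750/8 = 32.98438
Σ(xᵢ − x̄)³ = -432.2813 ⇒ m₃ = -432.2813/8 = -54.03516
m₂^(3/2) = 32.98438^(1.5) = 189.43595
g_1 = m₃ / m₂^(3/2) = -54.03516 / 189.43595 ≈ -0.2852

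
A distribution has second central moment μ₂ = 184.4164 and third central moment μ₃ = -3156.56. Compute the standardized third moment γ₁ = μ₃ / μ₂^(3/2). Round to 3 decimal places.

σ = √μ₂ = √184.4164 = 13.58000
σ³ = μ₂^(3/2) = 2504.37471
γ₁ = μ₃/σ³ = -3156.56 / 2504.37471 ≈ -1.260

-1.260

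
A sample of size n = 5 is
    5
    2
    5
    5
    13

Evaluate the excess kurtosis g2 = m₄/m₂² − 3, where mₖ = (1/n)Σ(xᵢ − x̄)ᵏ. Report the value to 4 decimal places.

x̄ = 6.0000
Σ(xᵢ − x̄)² = 68.0000 ⇒ m₂ = 13.60000
Σ(xᵢ − x̄)⁴ = 2660.0000 ⇒ m₄ = 532.00000
m₂² = 184.96000
g2 = m₄/m₂² − 3 = 2.87630 − 3 ≈ -0.1237

-0.1237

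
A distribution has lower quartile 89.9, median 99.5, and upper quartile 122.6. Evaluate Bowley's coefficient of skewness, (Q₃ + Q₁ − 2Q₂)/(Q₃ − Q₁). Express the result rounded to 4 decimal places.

0.4128

numerator: Q₃ + Q₁ − 2Q₂ = 122.6 + 89.9 − 2×99.5 = 13.5000
denominator: Q₃ − Q₁ = 122.6 − 89.9 = 32.7000
Bowley skewness = 13.5000 / 32.7000 ≈ 0.4128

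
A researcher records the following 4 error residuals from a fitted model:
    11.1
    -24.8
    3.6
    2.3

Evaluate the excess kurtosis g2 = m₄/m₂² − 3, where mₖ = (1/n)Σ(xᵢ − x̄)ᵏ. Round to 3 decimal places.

-0.795

x̄ = -1.9500
Σ(xᵢ − x̄)² = 741.2900 ⇒ m₂ = 185.32250
Σ(xᵢ − x̄)⁴ = 302889.8944 ⇒ m₄ = 75722.47361
m₂² = 34344.42901
g2 = m₄/m₂² − 3 = 2.20480 − 3 ≈ -0.795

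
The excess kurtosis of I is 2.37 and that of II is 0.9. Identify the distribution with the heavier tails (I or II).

Higher excess kurtosis ⇒ heavier tails relative to the normal distribution.
2.37 vs 0.9: the larger is 2.37, so I has heavier tails.

I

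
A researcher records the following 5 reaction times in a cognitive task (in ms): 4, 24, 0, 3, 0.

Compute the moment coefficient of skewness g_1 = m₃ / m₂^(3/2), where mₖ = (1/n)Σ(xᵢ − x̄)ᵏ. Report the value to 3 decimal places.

x̄ = (4 + 24 + 0 + 3 + 0) / 5 = 6.2000
deviations (xᵢ − x̄): -2.2000, 17.8000, -6.2000, -3.2000, -6.2000
Σ(xᵢ − x̄)² = 408.8000 ⇒ m₂ = 408.8000/5 = 81.76000
Σ(xᵢ − x̄)³ = 5119.6800 ⇒ m₃ = 5119.6800/5 = 1023.93600
m₂^(3/2) = 81.76000^(1.5) = 739.28403
g_1 = m₃ / m₂^(3/2) = 1023.93600 / 739.28403 ≈ 1.385

1.385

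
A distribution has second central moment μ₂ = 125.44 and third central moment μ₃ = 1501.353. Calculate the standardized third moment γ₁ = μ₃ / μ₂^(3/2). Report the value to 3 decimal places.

1.069

σ = √μ₂ = √125.44 = 11.20000
σ³ = μ₂^(3/2) = 1404.92800
γ₁ = μ₃/σ³ = 1501.353 / 1404.92800 ≈ 1.069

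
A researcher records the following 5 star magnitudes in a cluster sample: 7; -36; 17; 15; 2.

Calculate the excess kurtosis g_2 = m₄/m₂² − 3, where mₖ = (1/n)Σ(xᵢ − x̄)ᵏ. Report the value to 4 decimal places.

-0.1331

x̄ = 1.0000
Σ(xᵢ − x̄)² = 1858.0000 ⇒ m₂ = 371.60000
Σ(xᵢ − x̄)⁴ = 1979410.0000 ⇒ m₄ = 395882.00000
m₂² = 138086.56000
g_2 = m₄/m₂² − 3 = 2.86691 − 3 ≈ -0.1331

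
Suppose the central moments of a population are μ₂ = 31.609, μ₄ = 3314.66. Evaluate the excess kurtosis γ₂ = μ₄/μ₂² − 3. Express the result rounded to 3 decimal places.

0.318

μ₂² = 31.609² = 999.12888
μ₄/μ₂² = 3314.66 / 999.12888 = 3.31755
γ₂ = 3.31755 − 3 ≈ 0.318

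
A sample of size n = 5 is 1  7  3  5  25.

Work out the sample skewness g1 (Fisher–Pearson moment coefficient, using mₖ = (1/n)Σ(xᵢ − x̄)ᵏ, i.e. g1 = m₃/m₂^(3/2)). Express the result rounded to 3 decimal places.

x̄ = (1 + 7 + 3 + 5 + 25) / 5 = 8.2000
deviations (xᵢ − x̄): -7.2000, -1.2000, -5.2000, -3.2000, 16.8000
Σ(xᵢ − x̄)² = 372.8000 ⇒ m₂ = 372.8000/5 = 74.56000
Σ(xᵢ − x̄)³ = 4193.2800 ⇒ m₃ = 4193.2800/5 = 838.65600
m₂^(3/2) = 74.56000^(1.5) = 643.81168
g1 = m₃ / m₂^(3/2) = 838.65600 / 643.81168 ≈ 1.303

1.303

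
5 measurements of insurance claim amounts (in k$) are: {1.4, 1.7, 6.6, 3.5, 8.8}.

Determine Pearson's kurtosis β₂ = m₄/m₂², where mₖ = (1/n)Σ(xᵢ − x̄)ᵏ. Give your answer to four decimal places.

1.5625

x̄ = 4.4000
Σ(xᵢ − x̄)² = 41.3000 ⇒ m₂ = 8.26000
Σ(xᵢ − x̄)⁴ = 533.0354 ⇒ m₄ = 106.60708
m₂² = 68.22760
β₂ = m₄/m₂² = 106.60708 / 68.22760 ≈ 1.5625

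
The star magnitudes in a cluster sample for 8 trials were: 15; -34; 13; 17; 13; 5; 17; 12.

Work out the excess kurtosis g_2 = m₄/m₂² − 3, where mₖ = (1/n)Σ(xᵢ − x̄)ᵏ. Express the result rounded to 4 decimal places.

x̄ = 7.2500
Σ(xᵢ − x̄)² = 2045.5000 ⇒ m₂ = 255.68750
Σ(xᵢ − x̄)⁴ = 2919717.1563 ⇒ m₄ = 364964.64453
m₂² = 65376.09766
g_2 = m₄/m₂² − 3 = 5.58254 − 3 ≈ 2.5825

2.5825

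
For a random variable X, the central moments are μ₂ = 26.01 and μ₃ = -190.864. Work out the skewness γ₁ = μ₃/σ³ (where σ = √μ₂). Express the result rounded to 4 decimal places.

-1.4388

σ = √μ₂ = √26.01 = 5.10000
σ³ = μ₂^(3/2) = 132.65100
γ₁ = μ₃/σ³ = -190.864 / 132.65100 ≈ -1.4388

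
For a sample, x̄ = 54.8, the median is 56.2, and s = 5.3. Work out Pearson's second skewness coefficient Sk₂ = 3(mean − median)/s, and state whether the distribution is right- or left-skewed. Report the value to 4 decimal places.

-0.7925, left-skewed

Sk₂ = 3(54.8 − 56.2) / 5.3 = 3 × -1.4000 / 5.3
    = -4.2000 / 5.3 ≈ -0.7925
Sk₂ < 0 ⇒ mean < median ⇒ left-skewed (negative skew).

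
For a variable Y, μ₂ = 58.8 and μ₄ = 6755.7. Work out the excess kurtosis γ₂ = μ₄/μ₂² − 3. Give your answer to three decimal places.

-1.046

μ₂² = 58.8² = 3457.44000
μ₄/μ₂² = 6755.7 / 3457.44000 = 1.95396
γ₂ = 1.95396 − 3 ≈ -1.046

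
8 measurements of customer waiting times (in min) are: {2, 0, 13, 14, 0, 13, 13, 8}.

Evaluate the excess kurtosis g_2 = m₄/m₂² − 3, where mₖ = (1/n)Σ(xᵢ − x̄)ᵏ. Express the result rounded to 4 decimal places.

-1.6913

x̄ = 7.8750
Σ(xᵢ − x̄)² = 274.8750 ⇒ m₂ = 34.35938
Σ(xᵢ − x̄)⁴ = 12360.2754 ⇒ m₄ = 1545.03442
m₂² = 1180.56665
g_2 = m₄/m₂² − 3 = 1.30872 − 3 ≈ -1.6913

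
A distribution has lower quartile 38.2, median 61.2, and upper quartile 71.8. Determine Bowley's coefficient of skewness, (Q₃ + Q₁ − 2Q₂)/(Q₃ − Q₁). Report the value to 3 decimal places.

-0.369

numerator: Q₃ + Q₁ − 2Q₂ = 71.8 + 38.2 − 2×61.2 = -12.4000
denominator: Q₃ − Q₁ = 71.8 − 38.2 = 33.6000
Bowley skewness = -12.4000 / 33.6000 ≈ -0.369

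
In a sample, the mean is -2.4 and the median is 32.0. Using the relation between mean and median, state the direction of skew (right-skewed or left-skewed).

mean − median = -2.4 − 32.0 = -34.4
mean < median ⇒ the longer tail is on the left ⇒ left-skewed (negatively skewed).

left-skewed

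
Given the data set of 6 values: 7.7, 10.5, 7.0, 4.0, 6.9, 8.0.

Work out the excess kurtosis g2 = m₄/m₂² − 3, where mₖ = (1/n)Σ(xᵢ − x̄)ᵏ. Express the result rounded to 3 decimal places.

x̄ = 7.3500
Σ(xᵢ − x̄)² = 22.0150 ⇒ m₂ = 3.66917
Σ(xᵢ − x̄)⁴ = 224.6500 ⇒ m₄ = 37.44167
m₂² = 13.46278
g2 = m₄/m₂² − 3 = 2.78112 − 3 ≈ -0.219

-0.219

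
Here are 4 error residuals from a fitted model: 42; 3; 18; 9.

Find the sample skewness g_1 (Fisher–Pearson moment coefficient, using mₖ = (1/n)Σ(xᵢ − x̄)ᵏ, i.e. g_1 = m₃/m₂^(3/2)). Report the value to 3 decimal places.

x̄ = (42 + 3 + 18 + 9) / 4 = 18.0000
deviations (xᵢ − x̄): 24.0000, -15.0000, 0.0000, -9.0000
Σ(xᵢ − x̄)² = 882.0000 ⇒ m₂ = 882.0000/4 = 220.50000
Σ(xᵢ − x̄)³ = 9720.0000 ⇒ m₃ = 9720.0000/4 = 2430.00000
m₂^(3/2) = 220.50000^(1.5) = 3274.25795
g_1 = m₃ / m₂^(3/2) = 2430.00000 / 3274.25795 ≈ 0.742

0.742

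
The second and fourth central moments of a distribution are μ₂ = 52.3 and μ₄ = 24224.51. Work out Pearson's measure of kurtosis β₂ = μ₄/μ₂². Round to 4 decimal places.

μ₂² = 52.3² = 2735.29000
μ₄/μ₂² = 24224.51 / 2735.29000 = 8.85629
β₂ ≈ 8.8563

8.8563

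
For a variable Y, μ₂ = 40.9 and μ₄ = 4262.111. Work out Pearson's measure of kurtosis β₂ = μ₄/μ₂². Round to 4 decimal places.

μ₂² = 40.9² = 1672.81000
μ₄/μ₂² = 4262.111 / 1672.81000 = 2.54788
β₂ ≈ 2.5479

2.5479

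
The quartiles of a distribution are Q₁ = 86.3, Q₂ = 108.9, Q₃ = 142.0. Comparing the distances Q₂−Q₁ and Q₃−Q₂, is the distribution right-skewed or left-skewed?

right-skewed

Q₂ − Q₁ = 22.6;  Q₃ − Q₂ = 33.1
Q₃ − Q₂ > Q₂ − Q₁ ⇒ the upper half is more spread out ⇒ right-skewed.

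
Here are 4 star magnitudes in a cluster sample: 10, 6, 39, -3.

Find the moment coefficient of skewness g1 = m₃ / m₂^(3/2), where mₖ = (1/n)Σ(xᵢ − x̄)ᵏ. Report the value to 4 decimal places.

x̄ = (10 + 6 + 39 - 3) / 4 = 13.0000
deviations (xᵢ − x̄): -3.0000, -7.0000, 26.0000, -16.0000
Σ(xᵢ − x̄)² = 990.0000 ⇒ m₂ = 990.0000/4 = 247.50000
Σ(xᵢ − x̄)³ = 13110.0000 ⇒ m₃ = 13110.0000/4 = 3277.50000
m₂^(3/2) = 247.50000^(1.5) = 3893.70285
g1 = m₃ / m₂^(3/2) = 3277.50000 / 3893.70285 ≈ 0.8417

0.8417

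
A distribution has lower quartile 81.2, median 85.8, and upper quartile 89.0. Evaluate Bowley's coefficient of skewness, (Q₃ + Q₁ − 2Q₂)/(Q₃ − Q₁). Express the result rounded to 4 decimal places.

-0.1795

numerator: Q₃ + Q₁ − 2Q₂ = 89.0 + 81.2 − 2×85.8 = -1.4000
denominator: Q₃ − Q₁ = 89.0 − 81.2 = 7.8000
Bowley skewness = -1.4000 / 7.8000 ≈ -0.1795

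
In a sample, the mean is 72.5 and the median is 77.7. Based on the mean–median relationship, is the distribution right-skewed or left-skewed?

left-skewed

mean − median = 72.5 − 77.7 = -5.2
mean < median ⇒ the longer tail is on the left ⇒ left-skewed (negatively skewed).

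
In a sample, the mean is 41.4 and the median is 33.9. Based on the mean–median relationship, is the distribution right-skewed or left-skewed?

right-skewed

mean − median = 41.4 − 33.9 = 7.5
mean > median ⇒ the longer tail is on the right ⇒ right-skewed (positively skewed).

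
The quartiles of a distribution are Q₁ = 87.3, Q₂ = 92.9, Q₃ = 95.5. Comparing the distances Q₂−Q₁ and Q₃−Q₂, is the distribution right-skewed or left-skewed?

left-skewed

Q₂ − Q₁ = 5.6;  Q₃ − Q₂ = 2.6
Q₂ − Q₁ > Q₃ − Q₂ ⇒ the lower half is more spread out ⇒ left-skewed.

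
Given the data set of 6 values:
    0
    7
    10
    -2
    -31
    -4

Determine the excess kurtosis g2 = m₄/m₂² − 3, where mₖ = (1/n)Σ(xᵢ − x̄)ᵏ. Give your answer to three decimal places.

0.338

x̄ = -3.3333
Σ(xᵢ − x̄)² = 1063.3333 ⇒ m₂ = 177.22222
Σ(xᵢ − x̄)⁴ = 629038.4444 ⇒ m₄ = 104839.74074
m₂² = 31407.71605
g2 = m₄/m₂² − 3 = 3.33802 − 3 ≈ 0.338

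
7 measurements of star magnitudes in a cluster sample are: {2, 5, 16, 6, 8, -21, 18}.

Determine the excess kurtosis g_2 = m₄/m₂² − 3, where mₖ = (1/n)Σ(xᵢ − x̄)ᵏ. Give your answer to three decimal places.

0.554

x̄ = 4.8571
Σ(xᵢ − x̄)² = 984.8571 ⇒ m₂ = 140.69388
Σ(xᵢ − x̄)⁴ = 492434.7464 ⇒ m₄ = 70347.82091
m₂² = 19794.76718
g_2 = m₄/m₂² − 3 = 3.55386 − 3 ≈ 0.554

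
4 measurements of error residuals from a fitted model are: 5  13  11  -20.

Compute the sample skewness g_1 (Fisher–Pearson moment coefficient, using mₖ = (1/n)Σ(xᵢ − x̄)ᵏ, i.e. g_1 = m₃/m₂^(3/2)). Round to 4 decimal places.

x̄ = (5 + 13 + 11 - 20) / 4 = 2.2500
deviations (xᵢ − x̄): 2.7500, 10.7500, 8.7500, -22.2500
Σ(xᵢ − x̄)² = 694.7500 ⇒ m₂ = 694.7500/4 = 173.68750
Σ(xᵢ − x̄)³ = -9082.1250 ⇒ m₃ = -9082.1250/4 = -2270.53125
m₂^(3/2) = 173.68750^(1.5) = 2289.03718
g_1 = m₃ / m₂^(3/2) = -2270.53125 / 2289.03718 ≈ -0.9919

-0.9919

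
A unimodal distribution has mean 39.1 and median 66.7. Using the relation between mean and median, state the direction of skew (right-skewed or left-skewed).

left-skewed

mean − median = 39.1 − 66.7 = -27.6
mean < median ⇒ the longer tail is on the left ⇒ left-skewed (negatively skewed).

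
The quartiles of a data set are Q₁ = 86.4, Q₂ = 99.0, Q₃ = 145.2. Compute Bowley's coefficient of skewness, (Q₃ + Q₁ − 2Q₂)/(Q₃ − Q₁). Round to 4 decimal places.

numerator: Q₃ + Q₁ − 2Q₂ = 145.2 + 86.4 − 2×99.0 = 33.6000
denominator: Q₃ − Q₁ = 145.2 − 86.4 = 58.8000
Bowley skewness = 33.6000 / 58.8000 ≈ 0.5714

0.5714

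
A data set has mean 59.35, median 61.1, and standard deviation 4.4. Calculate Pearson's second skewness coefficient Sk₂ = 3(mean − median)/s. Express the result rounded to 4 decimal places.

-1.1932

Sk₂ = 3(59.35 − 61.1) / 4.4 = 3 × -1.7500 / 4.4
    = -5.2500 / 4.4 ≈ -1.1932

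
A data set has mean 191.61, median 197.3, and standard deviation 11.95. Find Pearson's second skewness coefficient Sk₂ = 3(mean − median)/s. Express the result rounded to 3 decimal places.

-1.428

Sk₂ = 3(191.61 − 197.3) / 11.95 = 3 × -5.6900 / 11.95
    = -17.0700 / 11.95 ≈ -1.428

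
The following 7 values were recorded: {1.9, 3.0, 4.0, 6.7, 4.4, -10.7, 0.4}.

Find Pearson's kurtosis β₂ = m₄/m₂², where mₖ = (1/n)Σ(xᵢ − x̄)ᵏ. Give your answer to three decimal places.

4.139

x̄ = 1.3857
Σ(xᵢ − x̄)² = 194.0686 ⇒ m₂ = 27.72408
Σ(xᵢ − x̄)⁴ = 22269.4940 ⇒ m₄ = 3181.35628
m₂² = 768.62470
β₂ = m₄/m₂² = 3181.35628 / 768.62470 ≈ 4.139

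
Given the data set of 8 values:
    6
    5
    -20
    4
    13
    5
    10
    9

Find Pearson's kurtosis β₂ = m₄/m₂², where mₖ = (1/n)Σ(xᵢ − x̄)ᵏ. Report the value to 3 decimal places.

5.193

x̄ = 4.0000
Σ(xᵢ − x̄)² = 724.0000 ⇒ m₂ = 90.50000
Σ(xᵢ − x̄)⁴ = 340276.0000 ⇒ m₄ = 42534.50000
m₂² = 8190.25000
β₂ = m₄/m₂² = 42534.50000 / 8190.25000 ≈ 5.193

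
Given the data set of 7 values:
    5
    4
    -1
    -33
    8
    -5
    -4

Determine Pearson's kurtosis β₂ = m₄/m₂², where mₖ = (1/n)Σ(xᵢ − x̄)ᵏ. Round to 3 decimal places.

4.118

x̄ = -3.7143
Σ(xᵢ − x̄)² = 1139.4286 ⇒ m₂ = 162.77551
Σ(xᵢ − x̄)⁴ = 763764.5131 ⇒ m₄ = 109109.21616
m₂² = 26495.86672
β₂ = m₄/m₂² = 109109.21616 / 26495.86672 ≈ 4.118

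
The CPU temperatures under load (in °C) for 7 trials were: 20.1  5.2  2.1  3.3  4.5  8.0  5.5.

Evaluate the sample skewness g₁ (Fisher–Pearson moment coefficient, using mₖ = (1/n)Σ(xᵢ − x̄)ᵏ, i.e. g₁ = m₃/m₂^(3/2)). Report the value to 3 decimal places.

x̄ = (20.1 + 5.2 + 2.1 + 3.3 + 4.5 + 8.0 + 5.5) / 7 = 6.9571
deviations (xᵢ − x̄): 13.1429, -1.7571, -4.8571, -3.6571, -2.4571, 1.0429, -1.4571
Σ(xᵢ − x̄)² = 222.0371 ⇒ m₂ = 222.0371/7 = 31.71959
Σ(xᵢ − x̄)³ = 2084.5052 ⇒ m₃ = 2084.5052/7 = 297.78645
m₂^(3/2) = 31.71959^(1.5) = 178.64521
g₁ = m₃ / m₂^(3/2) = 297.78645 / 178.64521 ≈ 1.667

1.667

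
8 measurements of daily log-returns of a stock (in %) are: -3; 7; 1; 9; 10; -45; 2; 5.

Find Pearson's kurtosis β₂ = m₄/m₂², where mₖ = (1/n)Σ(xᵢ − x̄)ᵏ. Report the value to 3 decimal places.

5.498

x̄ = -1.7500
Σ(xᵢ − x̄)² = 2269.5000 ⇒ m₂ = 283.68750
Σ(xᵢ − x̄)⁴ = 3539615.1563 ⇒ m₄ = 442451.89453
m₂² = 80478.59766
β₂ = m₄/m₂² = 442451.89453 / 80478.59766 ≈ 5.498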